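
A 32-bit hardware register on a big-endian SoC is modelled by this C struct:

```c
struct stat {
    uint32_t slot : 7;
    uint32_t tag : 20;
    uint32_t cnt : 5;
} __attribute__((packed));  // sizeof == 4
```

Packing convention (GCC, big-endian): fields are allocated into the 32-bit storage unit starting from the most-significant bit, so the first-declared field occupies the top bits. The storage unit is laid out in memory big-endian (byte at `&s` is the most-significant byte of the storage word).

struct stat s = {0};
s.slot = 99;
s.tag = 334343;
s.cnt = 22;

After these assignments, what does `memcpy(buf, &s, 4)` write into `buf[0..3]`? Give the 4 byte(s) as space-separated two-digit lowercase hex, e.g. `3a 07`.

c6 a3 40 f6

slot (7b) val=99 bits=0x63 at bit 25: 0xc6000000
tag (20b) val=334343 bits=0x51a07 at bit 5: 0xc6a340e0
cnt (5b) val=22 bits=0x16 at bit 0: 0xc6a340f6
word = 0xc6a340f6 → big-endian bytes:
  [0]=0xc6  [1]=0xa3  [2]=0x40  [3]=0xf6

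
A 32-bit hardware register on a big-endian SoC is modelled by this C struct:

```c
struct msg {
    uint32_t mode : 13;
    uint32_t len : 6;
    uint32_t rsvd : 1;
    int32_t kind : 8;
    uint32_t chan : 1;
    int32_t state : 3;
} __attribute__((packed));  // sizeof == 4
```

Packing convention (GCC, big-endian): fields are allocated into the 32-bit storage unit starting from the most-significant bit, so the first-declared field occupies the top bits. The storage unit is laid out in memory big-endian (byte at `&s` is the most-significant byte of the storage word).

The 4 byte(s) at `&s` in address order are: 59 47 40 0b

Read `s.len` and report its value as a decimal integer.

58

[0]=0x59 [1]=0x47 [2]=0x40 [3]=0x0b (big-endian) → word 0x5947400b
mode [19+:13] = (word>>19) & 0x1fff = 2856
len [13+:6] = (word>>13) & 0x3f = 58  ←
rsvd [12+:1] = (word>>12) & 0x1 = 0
kind [4+:8] = (word>>4) & 0xff = 0
chan [3+:1] = (word>>3) & 0x1 = 1
state [0+:3] = (word>>0) & 0x7 = 3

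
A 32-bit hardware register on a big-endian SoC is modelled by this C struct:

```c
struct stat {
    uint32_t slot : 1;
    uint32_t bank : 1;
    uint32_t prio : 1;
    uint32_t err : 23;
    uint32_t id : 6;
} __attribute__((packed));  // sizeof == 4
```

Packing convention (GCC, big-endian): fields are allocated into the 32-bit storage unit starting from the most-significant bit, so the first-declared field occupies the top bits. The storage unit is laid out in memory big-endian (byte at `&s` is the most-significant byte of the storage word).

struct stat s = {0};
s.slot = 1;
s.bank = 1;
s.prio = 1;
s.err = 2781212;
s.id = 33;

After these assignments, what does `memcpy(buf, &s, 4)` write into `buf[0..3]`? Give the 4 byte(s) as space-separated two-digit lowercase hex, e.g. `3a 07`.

slot:1 = 1 → 0x1 << 31 → word 0x80000000
bank:1 = 1 → 0x1 << 30 → word 0xc0000000
prio:1 = 1 → 0x1 << 29 → word 0xe0000000
err:23 = 2781212 → 0x2a701c << 6 → word 0xea9c0700
id:6 = 33 → 0x21 << 0 → word 0xea9c0721
word = 0xea9c0721 → big-endian bytes:
  [0]=0xea  [1]=0x9c  [2]=0x07  [3]=0x21

ea 9c 07 21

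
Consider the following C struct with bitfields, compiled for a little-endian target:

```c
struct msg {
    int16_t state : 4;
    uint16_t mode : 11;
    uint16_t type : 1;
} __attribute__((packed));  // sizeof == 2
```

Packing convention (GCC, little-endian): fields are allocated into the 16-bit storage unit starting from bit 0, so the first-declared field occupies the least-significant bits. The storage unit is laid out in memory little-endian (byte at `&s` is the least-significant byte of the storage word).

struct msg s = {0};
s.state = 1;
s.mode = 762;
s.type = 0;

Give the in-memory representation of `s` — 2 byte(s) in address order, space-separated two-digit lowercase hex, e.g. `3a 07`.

a1 2f

[0+:4] state=1 & 0xf = 0x1; word=0x0001
[4+:11] mode=762 & 0x7ff = 0x2fa; word=0x2fa1
[15+:1] type=0 & 0x1 = 0x0; word=0x2fa1
word = 0x2fa1 → little-endian bytes:
  [0]=0xa1  [1]=0x2f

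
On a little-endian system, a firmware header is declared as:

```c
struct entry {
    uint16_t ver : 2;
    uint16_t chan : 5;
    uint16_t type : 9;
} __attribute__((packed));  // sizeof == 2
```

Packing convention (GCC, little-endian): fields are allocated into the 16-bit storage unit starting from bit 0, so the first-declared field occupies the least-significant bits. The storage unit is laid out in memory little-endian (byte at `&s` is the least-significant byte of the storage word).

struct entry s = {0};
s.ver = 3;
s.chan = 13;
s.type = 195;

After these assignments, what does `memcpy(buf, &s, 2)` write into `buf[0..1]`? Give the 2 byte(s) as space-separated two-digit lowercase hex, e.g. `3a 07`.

[0+:2] ver=3 & 0x3 = 0x3; word=0x0003
[2+:5] chan=13 & 0x1f = 0xd; word=0x0037
[7+:9] type=195 & 0x1ff = 0xc3; word=0x61b7
word = 0x61b7 → little-endian bytes:
  [0]=0xb7  [1]=0x61

b7 61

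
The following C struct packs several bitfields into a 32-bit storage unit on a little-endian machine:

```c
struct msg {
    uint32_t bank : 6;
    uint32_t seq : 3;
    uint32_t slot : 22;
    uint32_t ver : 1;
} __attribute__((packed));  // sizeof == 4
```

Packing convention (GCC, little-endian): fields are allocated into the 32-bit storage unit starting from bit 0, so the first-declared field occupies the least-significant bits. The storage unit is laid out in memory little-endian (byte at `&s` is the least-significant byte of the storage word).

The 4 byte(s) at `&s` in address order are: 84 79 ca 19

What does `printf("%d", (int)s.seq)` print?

6

[0]=0x84 [1]=0x79 [2]=0xca [3]=0x19 (little-endian) → word 0x19ca7984
bank:6 @ bit 0 → (0x19ca7984>>0)&0x3f = 0x4
seq:3 @ bit 6 → (0x19ca7984>>6)&0x7 = 0x6  ←
slot:22 @ bit 9 → (0x19ca7984>>9)&0x3fffff = 0xce53c
ver:1 @ bit 31 → (0x19ca7984>>31)&0x1 = 0x0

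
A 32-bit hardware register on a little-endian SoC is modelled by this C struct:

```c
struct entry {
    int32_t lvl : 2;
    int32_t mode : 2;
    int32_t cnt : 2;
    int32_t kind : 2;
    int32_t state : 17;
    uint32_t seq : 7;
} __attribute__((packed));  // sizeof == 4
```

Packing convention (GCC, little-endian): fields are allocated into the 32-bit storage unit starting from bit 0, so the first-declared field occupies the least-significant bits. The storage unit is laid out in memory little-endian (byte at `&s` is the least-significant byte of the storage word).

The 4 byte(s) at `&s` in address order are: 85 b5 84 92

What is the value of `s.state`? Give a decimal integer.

33973

[0]=0x85 [1]=0xb5 [2]=0x84 [3]=0x92 (little-endian) → word 0x9284b585
lvl [0+:2] = (word>>0) & 0x3 = 1
mode [2+:2] = (word>>2) & 0x3 = 1
cnt [4+:2] = (word>>4) & 0x3 = 0
kind [6+:2] = (word>>6) & 0x3 = 2
state [8+:17] = (word>>8) & 0x1ffff = 33973  ←
seq [25+:7] = (word>>25) & 0x7f = 73
state signed 17b, MSB=0: value = 33973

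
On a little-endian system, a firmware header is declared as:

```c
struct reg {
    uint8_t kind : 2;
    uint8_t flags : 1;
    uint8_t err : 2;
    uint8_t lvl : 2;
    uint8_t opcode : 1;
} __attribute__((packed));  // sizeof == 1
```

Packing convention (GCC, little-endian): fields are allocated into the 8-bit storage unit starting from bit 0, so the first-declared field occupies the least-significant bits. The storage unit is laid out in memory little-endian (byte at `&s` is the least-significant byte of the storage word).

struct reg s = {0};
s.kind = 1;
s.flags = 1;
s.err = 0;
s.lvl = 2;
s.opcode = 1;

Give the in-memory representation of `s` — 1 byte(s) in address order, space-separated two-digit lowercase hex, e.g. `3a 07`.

c5

kind (2b) val=1 bits=0x1 at bit 0: 0x01
flags (1b) val=1 bits=0x1 at bit 2: 0x05
err (2b) val=0 bits=0x0 at bit 3: 0x05
lvl (2b) val=2 bits=0x2 at bit 5: 0x45
opcode (1b) val=1 bits=0x1 at bit 7: 0xc5
word = 0xc5 → little-endian bytes:
  [0]=0xc5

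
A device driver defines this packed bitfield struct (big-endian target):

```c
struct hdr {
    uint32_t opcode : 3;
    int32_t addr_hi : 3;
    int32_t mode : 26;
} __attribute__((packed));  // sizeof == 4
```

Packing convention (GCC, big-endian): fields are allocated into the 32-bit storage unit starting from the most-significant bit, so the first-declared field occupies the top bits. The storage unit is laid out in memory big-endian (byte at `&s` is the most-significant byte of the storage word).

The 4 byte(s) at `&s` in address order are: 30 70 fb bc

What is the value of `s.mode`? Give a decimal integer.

7404476

[0]=0x30 [1]=0x70 [2]=0xfb [3]=0xbc (big-endian) → word 0x3070fbbc
opcode:3 @ bit 29 → (0x3070fbbc>>29)&0x7 = 0x1
addr_hi:3 @ bit 26 → (0x3070fbbc>>26)&0x7 = 0x4
mode:26 @ bit 0 → (0x3070fbbc>>0)&0x3ffffff = 0x70fbbc  ←
mode signed 26b, MSB=0: value = 7404476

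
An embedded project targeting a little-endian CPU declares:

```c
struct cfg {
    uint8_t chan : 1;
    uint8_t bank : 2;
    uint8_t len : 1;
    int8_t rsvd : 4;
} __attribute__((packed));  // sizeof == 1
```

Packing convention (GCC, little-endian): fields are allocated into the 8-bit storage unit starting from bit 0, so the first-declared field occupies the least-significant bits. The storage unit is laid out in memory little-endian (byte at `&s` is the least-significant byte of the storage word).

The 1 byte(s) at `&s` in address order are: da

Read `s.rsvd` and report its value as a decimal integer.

[0]=0xda (little-endian) → word 0xda
chan:1 @ bit 0 → (0xda>>0)&0x1 = 0x0
bank:2 @ bit 1 → (0xda>>1)&0x3 = 0x1
len:1 @ bit 3 → (0xda>>3)&0x1 = 0x1
rsvd:4 @ bit 4 → (0xda>>4)&0xf = 0xd  ←
rsvd signed 4b, MSB=1: 13 - 16 = -3

-3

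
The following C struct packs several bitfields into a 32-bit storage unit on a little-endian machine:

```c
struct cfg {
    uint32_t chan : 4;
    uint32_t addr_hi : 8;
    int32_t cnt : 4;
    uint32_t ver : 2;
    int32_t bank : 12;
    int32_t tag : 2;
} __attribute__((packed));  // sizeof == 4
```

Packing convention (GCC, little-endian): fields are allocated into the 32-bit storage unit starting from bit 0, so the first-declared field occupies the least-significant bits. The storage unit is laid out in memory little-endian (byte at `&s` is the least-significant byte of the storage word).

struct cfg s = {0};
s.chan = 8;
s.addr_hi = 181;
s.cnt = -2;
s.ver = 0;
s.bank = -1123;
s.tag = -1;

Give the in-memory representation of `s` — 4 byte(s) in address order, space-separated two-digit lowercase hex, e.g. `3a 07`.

58 eb 74 ee

[0+:4] chan=8 & 0xf = 0x8; word=0x00000008
[4+:8] addr_hi=181 & 0xff = 0xb5; word=0x00000b58
[12+:4] cnt=-2 & 0xf = 0xe; word=0x0000eb58
[16+:2] ver=0 & 0x3 = 0x0; word=0x0000eb58
[18+:12] bank=-1123 & 0xfff = 0xb9d; word=0x2e74eb58
[30+:2] tag=-1 & 0x3 = 0x3; word=0xee74eb58
word = 0xee74eb58 → little-endian bytes:
  [0]=0x58  [1]=0xeb  [2]=0x74  [3]=0xee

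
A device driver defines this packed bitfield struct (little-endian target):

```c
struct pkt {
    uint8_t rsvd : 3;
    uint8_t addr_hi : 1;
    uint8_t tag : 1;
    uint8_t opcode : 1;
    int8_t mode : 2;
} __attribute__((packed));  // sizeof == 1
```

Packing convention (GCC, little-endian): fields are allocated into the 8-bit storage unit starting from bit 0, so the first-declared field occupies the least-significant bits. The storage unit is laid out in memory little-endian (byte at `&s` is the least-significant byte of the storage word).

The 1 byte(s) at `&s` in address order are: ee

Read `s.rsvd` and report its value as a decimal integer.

6

[0]=0xee (little-endian) → word 0xee
rsvd:3 @ bit 0 → (0xee>>0)&0x7 = 0x6  ←
addr_hi:1 @ bit 3 → (0xee>>3)&0x1 = 0x1
tag:1 @ bit 4 → (0xee>>4)&0x1 = 0x0
opcode:1 @ bit 5 → (0xee>>5)&0x1 = 0x1
mode:2 @ bit 6 → (0xee>>6)&0x3 = 0x3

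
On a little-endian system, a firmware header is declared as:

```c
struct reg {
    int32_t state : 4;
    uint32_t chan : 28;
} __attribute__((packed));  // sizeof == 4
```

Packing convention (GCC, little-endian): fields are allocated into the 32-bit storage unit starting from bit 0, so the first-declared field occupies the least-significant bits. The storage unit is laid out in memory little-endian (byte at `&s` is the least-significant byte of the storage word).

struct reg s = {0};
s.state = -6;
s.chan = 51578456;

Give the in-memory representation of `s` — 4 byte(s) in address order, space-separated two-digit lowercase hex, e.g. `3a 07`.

8a 65 30 31

[0+:4] state=-6 & 0xf = 0xa; word=0x0000000a
[4+:28] chan=51578456 & 0xfffffff = 0x3130658; word=0x3130658a
word = 0x3130658a → little-endian bytes:
  [0]=0x8a  [1]=0x65  [2]=0x30  [3]=0x31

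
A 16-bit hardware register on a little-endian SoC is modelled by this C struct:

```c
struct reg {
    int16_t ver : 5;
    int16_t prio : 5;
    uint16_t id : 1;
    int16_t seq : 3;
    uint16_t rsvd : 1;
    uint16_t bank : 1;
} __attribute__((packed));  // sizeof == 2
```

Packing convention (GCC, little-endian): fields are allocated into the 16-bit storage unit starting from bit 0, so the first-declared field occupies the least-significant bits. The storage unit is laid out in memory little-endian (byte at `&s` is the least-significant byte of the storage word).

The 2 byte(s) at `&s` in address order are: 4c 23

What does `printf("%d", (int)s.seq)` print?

[0]=0x4c [1]=0x23 (little-endian) → word 0x234c
ver [0+:5] = (word>>0) & 0x1f = 12
prio [5+:5] = (word>>5) & 0x1f = 26
id [10+:1] = (word>>10) & 0x1 = 0
seq [11+:3] = (word>>11) & 0x7 = 4  ←
rsvd [14+:1] = (word>>14) & 0x1 = 0
bank [15+:1] = (word>>15) & 0x1 = 0
seq signed 3b, MSB=1: 4 - 8 = -4

-4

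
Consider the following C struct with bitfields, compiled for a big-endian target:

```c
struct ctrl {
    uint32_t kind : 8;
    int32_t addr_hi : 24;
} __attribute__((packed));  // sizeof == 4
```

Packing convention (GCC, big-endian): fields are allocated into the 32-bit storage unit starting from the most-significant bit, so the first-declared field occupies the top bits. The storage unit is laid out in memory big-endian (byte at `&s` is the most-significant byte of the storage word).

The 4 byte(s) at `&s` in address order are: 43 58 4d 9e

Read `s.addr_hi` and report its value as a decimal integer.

5787038

[0]=0x43 [1]=0x58 [2]=0x4d [3]=0x9e (big-endian) → word 0x43584d9e
kind:8 @ bit 24 → (0x43584d9e>>24)&0xff = 0x43
addr_hi:24 @ bit 0 → (0x43584d9e>>0)&0xffffff = 0x584d9e  ←
addr_hi signed 24b, MSB=0: value = 5787038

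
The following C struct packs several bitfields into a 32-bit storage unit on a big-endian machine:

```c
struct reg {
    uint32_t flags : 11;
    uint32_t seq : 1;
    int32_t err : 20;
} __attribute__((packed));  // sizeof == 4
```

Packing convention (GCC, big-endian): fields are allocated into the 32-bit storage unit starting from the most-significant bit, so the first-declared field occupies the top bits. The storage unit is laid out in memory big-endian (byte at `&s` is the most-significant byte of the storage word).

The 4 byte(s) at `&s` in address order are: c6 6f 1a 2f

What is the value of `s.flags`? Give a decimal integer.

1587

[0]=0xc6 [1]=0x6f [2]=0x1a [3]=0x2f (big-endian) → word 0xc66f1a2f
flags:11 @ bit 21 → (0xc66f1a2f>>21)&0x7ff = 0x633  ←
seq:1 @ bit 20 → (0xc66f1a2f>>20)&0x1 = 0x0
err:20 @ bit 0 → (0xc66f1a2f>>0)&0xfffff = 0xf1a2f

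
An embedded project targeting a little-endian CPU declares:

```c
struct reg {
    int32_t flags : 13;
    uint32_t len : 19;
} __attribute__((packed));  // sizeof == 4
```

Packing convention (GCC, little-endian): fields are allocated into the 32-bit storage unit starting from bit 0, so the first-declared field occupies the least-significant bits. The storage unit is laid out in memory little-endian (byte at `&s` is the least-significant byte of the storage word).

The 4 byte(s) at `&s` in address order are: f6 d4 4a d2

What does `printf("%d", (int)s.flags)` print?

-2826

[0]=0xf6 [1]=0xd4 [2]=0x4a [3]=0xd2 (little-endian) → word 0xd24ad4f6
flags [0+:13] = (word>>0) & 0x1fff = 5366  ←
len [13+:19] = (word>>13) & 0x7ffff = 430678
flags signed 13b, MSB=1: 5366 - 8192 = -2826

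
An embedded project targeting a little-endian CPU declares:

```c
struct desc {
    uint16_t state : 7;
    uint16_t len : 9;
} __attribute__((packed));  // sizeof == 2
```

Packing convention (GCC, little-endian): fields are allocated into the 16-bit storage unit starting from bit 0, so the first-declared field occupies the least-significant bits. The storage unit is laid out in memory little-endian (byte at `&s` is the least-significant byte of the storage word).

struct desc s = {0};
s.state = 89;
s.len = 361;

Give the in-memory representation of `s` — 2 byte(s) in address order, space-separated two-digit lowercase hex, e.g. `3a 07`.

d9 b4

state:7 = 89 → 0x59 << 0 → word 0x0059
len:9 = 361 → 0x169 << 7 → word 0xb4d9
word = 0xb4d9 → little-endian bytes:
  [0]=0xd9  [1]=0xb4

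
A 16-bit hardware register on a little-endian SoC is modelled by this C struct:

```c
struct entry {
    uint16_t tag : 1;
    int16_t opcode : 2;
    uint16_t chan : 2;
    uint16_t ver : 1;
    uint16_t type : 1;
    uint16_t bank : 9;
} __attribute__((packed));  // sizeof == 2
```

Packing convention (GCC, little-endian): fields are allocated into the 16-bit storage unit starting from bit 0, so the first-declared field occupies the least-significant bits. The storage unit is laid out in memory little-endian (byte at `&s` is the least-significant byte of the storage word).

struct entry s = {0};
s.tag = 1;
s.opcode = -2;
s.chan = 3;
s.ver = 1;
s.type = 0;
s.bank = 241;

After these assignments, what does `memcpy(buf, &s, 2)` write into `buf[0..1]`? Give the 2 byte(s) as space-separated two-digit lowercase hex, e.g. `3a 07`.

[0+:1] tag=1 & 0x1 = 0x1; word=0x0001
[1+:2] opcode=-2 & 0x3 = 0x2; word=0x0005
[3+:2] chan=3 & 0x3 = 0x3; word=0x001d
[5+:1] ver=1 & 0x1 = 0x1; word=0x003d
[6+:1] type=0 & 0x1 = 0x0; word=0x003d
[7+:9] bank=241 & 0x1ff = 0xf1; word=0x78bd
word = 0x78bd → little-endian bytes:
  [0]=0xbd  [1]=0x78

bd 78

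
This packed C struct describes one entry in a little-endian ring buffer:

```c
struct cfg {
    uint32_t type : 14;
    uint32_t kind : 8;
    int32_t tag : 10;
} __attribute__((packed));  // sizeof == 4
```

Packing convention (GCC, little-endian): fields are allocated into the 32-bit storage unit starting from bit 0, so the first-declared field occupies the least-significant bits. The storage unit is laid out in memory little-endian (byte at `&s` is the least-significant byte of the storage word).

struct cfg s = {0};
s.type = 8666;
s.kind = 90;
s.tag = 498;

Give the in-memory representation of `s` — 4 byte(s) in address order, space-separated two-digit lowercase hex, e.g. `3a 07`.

da a1 96 7c

[0+:14] type=8666 & 0x3fff = 0x21da; word=0x000021da
[14+:8] kind=90 & 0xff = 0x5a; word=0x0016a1da
[22+:10] tag=498 & 0x3ff = 0x1f2; word=0x7c96a1da
word = 0x7c96a1da → little-endian bytes:
  [0]=0xda  [1]=0xa1  [2]=0x96  [3]=0x7c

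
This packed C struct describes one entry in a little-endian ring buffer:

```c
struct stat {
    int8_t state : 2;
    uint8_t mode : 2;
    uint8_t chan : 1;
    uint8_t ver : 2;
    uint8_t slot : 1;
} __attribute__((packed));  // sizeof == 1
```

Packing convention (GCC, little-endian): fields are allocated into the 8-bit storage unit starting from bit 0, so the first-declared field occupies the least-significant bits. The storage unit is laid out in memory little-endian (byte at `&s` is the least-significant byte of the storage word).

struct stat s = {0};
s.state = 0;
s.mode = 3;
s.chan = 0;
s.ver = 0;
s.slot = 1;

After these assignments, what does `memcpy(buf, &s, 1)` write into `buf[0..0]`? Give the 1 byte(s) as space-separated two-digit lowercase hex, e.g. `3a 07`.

state (2b) val=0 bits=0x0 at bit 0: 0x00
mode (2b) val=3 bits=0x3 at bit 2: 0x0c
chan (1b) val=0 bits=0x0 at bit 4: 0x0c
ver (2b) val=0 bits=0x0 at bit 5: 0x0c
slot (1b) val=1 bits=0x1 at bit 7: 0x8c
word = 0x8c → little-endian bytes:
  [0]=0x8c

8c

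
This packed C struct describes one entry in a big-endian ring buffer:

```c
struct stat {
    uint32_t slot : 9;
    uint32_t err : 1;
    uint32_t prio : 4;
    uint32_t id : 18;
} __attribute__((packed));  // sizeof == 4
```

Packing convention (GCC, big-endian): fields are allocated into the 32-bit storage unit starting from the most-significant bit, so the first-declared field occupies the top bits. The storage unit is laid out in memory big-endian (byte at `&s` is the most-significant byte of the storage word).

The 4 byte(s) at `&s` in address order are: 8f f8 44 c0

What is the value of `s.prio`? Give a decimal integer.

14

[0]=0x8f [1]=0xf8 [2]=0x44 [3]=0xc0 (big-endian) → word 0x8ff844c0
slot [23+:9] = (word>>23) & 0x1ff = 287
err [22+:1] = (word>>22) & 0x1 = 1
prio [18+:4] = (word>>18) & 0xf = 14  ←
id [0+:18] = (word>>0) & 0x3ffff = 17600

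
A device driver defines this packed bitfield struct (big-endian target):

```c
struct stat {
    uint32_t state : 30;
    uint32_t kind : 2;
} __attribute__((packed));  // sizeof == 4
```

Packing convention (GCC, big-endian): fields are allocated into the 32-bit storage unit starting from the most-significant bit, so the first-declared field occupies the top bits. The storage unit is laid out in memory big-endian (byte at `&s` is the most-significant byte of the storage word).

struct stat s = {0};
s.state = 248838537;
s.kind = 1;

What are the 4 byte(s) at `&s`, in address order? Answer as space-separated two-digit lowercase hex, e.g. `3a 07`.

[2+:30] state=248838537 & 0x3fffffff = 0xed4f989; word=0x3b53e624
[0+:2] kind=1 & 0x3 = 0x1; word=0x3b53e625
word = 0x3b53e625 → big-endian bytes:
  [0]=0x3b  [1]=0x53  [2]=0xe6  [3]=0x25

3b 53 e6 25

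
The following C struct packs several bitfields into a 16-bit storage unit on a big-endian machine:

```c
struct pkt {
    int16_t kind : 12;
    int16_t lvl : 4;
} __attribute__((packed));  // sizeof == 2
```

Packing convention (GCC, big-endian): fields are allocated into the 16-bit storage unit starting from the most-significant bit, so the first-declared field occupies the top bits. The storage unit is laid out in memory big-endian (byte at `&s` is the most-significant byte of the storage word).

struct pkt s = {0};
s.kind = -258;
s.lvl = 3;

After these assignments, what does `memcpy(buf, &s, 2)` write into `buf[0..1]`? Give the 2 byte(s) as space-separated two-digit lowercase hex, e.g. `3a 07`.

kind:12 = -258 → 0xefe << 4 → word 0xefe0
lvl:4 = 3 → 0x3 << 0 → word 0xefe3
word = 0xefe3 → big-endian bytes:
  [0]=0xef  [1]=0xe3

ef e3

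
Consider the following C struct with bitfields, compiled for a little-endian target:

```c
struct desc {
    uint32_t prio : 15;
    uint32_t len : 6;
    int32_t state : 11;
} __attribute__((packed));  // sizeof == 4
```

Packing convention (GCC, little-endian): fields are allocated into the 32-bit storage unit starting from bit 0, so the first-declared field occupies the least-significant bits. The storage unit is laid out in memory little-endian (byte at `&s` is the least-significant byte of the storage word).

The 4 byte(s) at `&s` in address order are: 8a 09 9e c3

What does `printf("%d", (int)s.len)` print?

60

[0]=0x8a [1]=0x09 [2]=0x9e [3]=0xc3 (little-endian) → word 0xc39e098a
prio:15 @ bit 0 → (0xc39e098a>>0)&0x7fff = 0x98a
len:6 @ bit 15 → (0xc39e098a>>15)&0x3f = 0x3c  ←
state:11 @ bit 21 → (0xc39e098a>>21)&0x7ff = 0x61c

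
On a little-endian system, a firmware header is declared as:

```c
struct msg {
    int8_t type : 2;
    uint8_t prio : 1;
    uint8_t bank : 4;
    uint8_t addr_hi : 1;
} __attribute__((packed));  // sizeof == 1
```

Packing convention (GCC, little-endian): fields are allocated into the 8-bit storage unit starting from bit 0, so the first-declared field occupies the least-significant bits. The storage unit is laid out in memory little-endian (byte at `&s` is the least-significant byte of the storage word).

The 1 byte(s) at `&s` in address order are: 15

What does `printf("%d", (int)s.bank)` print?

2

[0]=0x15 (little-endian) → word 0x15
type:2 @ bit 0 → (0x15>>0)&0x3 = 0x1
prio:1 @ bit 2 → (0x15>>2)&0x1 = 0x1
bank:4 @ bit 3 → (0x15>>3)&0xf = 0x2  ←
addr_hi:1 @ bit 7 → (0x15>>7)&0x1 = 0x0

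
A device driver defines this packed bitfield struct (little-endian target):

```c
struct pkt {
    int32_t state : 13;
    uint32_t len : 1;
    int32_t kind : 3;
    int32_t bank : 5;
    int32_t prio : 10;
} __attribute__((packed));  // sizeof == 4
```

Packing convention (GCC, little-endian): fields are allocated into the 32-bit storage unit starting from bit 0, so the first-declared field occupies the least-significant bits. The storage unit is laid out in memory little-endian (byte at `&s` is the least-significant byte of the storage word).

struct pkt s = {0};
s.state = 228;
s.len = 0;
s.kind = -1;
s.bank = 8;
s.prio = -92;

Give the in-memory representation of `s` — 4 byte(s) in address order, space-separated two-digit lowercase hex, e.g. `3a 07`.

state (13b) val=228 bits=0xe4 at bit 0: 0x000000e4
len (1b) val=0 bits=0x0 at bit 13: 0x000000e4
kind (3b) val=-1 bits=0x7 at bit 14: 0x0001c0e4
bank (5b) val=8 bits=0x8 at bit 17: 0x0011c0e4
prio (10b) val=-92 bits=0x3a4 at bit 22: 0xe911c0e4
word = 0xe911c0e4 → little-endian bytes:
  [0]=0xe4  [1]=0xc0  [2]=0x11  [3]=0xe9

e4 c0 11 e9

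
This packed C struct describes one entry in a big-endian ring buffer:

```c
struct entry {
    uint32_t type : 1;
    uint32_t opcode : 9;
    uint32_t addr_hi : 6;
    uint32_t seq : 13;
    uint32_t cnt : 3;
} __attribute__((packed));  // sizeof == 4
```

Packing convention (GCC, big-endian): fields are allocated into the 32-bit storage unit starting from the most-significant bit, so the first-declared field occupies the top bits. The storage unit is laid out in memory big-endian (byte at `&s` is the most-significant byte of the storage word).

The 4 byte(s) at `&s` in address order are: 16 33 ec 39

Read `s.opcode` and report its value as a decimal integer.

88

[0]=0x16 [1]=0x33 [2]=0xec [3]=0x39 (big-endian) → word 0x1633ec39
type [31+:1] = (word>>31) & 0x1 = 0
opcode [22+:9] = (word>>22) & 0x1ff = 88  ←
addr_hi [16+:6] = (word>>16) & 0x3f = 51
seq [3+:13] = (word>>3) & 0x1fff = 7559
cnt [0+:3] = (word>>0) & 0x7 = 1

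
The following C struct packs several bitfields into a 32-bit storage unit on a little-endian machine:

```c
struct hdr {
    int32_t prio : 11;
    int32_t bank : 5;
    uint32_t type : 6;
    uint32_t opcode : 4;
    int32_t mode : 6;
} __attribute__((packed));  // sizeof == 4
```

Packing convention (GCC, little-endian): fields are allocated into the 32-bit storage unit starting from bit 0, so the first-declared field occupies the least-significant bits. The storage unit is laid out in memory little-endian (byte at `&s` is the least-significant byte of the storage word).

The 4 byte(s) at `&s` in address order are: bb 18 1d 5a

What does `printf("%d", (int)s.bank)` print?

[0]=0xbb [1]=0x18 [2]=0x1d [3]=0x5a (little-endian) → word 0x5a1d18bb
prio:11 @ bit 0 → (0x5a1d18bb>>0)&0x7ff = 0xbb
bank:5 @ bit 11 → (0x5a1d18bb>>11)&0x1f = 0x3  ←
type:6 @ bit 16 → (0x5a1d18bb>>16)&0x3f = 0x1d
opcode:4 @ bit 22 → (0x5a1d18bb>>22)&0xf = 0x8
mode:6 @ bit 26 → (0x5a1d18bb>>26)&0x3f = 0x16
bank signed 5b, MSB=0: value = 3

3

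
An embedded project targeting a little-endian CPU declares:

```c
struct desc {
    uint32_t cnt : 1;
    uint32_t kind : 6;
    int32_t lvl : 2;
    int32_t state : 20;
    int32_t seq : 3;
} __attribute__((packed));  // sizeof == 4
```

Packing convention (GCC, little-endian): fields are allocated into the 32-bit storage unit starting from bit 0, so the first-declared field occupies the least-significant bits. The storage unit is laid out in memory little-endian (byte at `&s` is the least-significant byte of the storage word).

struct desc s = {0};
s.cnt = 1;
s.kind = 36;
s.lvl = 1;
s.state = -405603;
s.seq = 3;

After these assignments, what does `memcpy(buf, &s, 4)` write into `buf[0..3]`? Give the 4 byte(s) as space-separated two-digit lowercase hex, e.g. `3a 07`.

cnt (1b) val=1 bits=0x1 at bit 0: 0x00000001
kind (6b) val=36 bits=0x24 at bit 1: 0x00000049
lvl (2b) val=1 bits=0x1 at bit 7: 0x000000c9
state (20b) val=-405603 bits=0x9cf9d at bit 9: 0x139f3ac9
seq (3b) val=3 bits=0x3 at bit 29: 0x739f3ac9
word = 0x739f3ac9 → little-endian bytes:
  [0]=0xc9  [1]=0x3a  [2]=0x9f  [3]=0x73

c9 3a 9f 73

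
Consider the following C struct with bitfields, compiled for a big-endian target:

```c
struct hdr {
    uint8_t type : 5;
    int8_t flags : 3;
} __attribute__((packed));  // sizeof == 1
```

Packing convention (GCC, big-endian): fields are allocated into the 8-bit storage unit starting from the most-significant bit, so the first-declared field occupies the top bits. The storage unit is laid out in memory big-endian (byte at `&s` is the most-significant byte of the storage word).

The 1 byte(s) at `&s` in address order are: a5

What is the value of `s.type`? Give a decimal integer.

[0]=0xa5 (big-endian) → word 0xa5
type [3+:5] = (word>>3) & 0x1f = 20  ←
flags [0+:3] = (word>>0) & 0x7 = 5

20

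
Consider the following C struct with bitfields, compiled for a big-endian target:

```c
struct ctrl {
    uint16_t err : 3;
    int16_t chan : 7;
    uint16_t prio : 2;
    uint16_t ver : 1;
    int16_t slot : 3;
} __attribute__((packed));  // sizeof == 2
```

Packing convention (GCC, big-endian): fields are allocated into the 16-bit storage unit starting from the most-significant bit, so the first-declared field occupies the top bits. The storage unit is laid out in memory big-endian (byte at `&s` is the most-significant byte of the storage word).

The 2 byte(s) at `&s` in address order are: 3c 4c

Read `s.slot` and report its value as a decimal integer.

-4

[0]=0x3c [1]=0x4c (big-endian) → word 0x3c4c
err [13+:3] = (word>>13) & 0x7 = 1
chan [6+:7] = (word>>6) & 0x7f = 113
prio [4+:2] = (word>>4) & 0x3 = 0
ver [3+:1] = (word>>3) & 0x1 = 1
slot [0+:3] = (word>>0) & 0x7 = 4  ←
slot signed 3b, MSB=1: 4 - 8 = -4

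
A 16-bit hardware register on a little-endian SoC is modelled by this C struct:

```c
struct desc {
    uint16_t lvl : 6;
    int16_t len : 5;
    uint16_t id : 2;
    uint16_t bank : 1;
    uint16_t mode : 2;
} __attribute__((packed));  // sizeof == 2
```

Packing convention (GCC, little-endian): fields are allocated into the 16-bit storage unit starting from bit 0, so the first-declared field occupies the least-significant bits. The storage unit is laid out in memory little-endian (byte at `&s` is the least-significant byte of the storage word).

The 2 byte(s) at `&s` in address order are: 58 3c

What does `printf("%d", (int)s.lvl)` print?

[0]=0x58 [1]=0x3c (little-endian) → word 0x3c58
lvl:6 @ bit 0 → (0x3c58>>0)&0x3f = 0x18  ←
len:5 @ bit 6 → (0x3c58>>6)&0x1f = 0x11
id:2 @ bit 11 → (0x3c58>>11)&0x3 = 0x3
bank:1 @ bit 13 → (0x3c58>>13)&0x1 = 0x1
mode:2 @ bit 14 → (0x3c58>>14)&0x3 = 0x0

24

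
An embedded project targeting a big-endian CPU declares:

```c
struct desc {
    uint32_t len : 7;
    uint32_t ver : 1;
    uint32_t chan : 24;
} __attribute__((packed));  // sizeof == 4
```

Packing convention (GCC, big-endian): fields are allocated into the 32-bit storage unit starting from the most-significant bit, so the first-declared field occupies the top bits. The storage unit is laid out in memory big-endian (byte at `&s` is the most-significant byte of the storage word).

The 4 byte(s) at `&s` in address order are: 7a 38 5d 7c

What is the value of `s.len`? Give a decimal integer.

[0]=0x7a [1]=0x38 [2]=0x5d [3]=0x7c (big-endian) → word 0x7a385d7c
len:7 @ bit 25 → (0x7a385d7c>>25)&0x7f = 0x3d  ←
ver:1 @ bit 24 → (0x7a385d7c>>24)&0x1 = 0x0
chan:24 @ bit 0 → (0x7a385d7c>>0)&0xffffff = 0x385d7c

61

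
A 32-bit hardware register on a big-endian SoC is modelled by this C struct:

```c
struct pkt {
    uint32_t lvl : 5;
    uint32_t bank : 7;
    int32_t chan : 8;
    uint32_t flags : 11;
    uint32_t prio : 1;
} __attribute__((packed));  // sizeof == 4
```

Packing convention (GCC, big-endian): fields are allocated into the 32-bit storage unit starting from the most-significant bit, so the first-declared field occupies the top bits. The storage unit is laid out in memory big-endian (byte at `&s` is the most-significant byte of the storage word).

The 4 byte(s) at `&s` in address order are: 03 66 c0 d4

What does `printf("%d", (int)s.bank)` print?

54

[0]=0x03 [1]=0x66 [2]=0xc0 [3]=0xd4 (big-endian) → word 0x0366c0d4
lvl:5 @ bit 27 → (0x0366c0d4>>27)&0x1f = 0x0
bank:7 @ bit 20 → (0x0366c0d4>>20)&0x7f = 0x36  ←
chan:8 @ bit 12 → (0x0366c0d4>>12)&0xff = 0x6c
flags:11 @ bit 1 → (0x0366c0d4>>1)&0x7ff = 0x6a
prio:1 @ bit 0 → (0x0366c0d4>>0)&0x1 = 0x0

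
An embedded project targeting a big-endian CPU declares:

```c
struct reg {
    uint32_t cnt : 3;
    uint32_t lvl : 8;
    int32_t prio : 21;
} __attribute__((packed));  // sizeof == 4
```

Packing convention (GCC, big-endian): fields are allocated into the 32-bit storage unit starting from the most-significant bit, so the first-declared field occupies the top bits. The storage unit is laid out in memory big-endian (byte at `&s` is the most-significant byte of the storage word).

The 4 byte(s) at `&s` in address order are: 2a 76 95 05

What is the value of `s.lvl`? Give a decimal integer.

[0]=0x2a [1]=0x76 [2]=0x95 [3]=0x05 (big-endian) → word 0x2a769505
cnt:3 @ bit 29 → (0x2a769505>>29)&0x7 = 0x1
lvl:8 @ bit 21 → (0x2a769505>>21)&0xff = 0x53  ←
prio:21 @ bit 0 → (0x2a769505>>0)&0x1fffff = 0x169505

83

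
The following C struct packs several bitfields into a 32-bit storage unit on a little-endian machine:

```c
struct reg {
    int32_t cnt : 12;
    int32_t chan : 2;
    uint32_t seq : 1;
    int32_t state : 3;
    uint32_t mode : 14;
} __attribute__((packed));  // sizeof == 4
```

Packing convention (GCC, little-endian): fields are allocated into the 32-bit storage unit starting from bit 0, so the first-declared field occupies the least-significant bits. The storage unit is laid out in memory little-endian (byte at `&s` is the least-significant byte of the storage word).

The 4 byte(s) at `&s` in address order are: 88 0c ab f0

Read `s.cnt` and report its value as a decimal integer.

[0]=0x88 [1]=0x0c [2]=0xab [3]=0xf0 (little-endian) → word 0xf0ab0c88
cnt:12 @ bit 0 → (0xf0ab0c88>>0)&0xfff = 0xc88  ←
chan:2 @ bit 12 → (0xf0ab0c88>>12)&0x3 = 0x0
seq:1 @ bit 14 → (0xf0ab0c88>>14)&0x1 = 0x0
state:3 @ bit 15 → (0xf0ab0c88>>15)&0x7 = 0x6
mode:14 @ bit 18 → (0xf0ab0c88>>18)&0x3fff = 0x3c2a
cnt signed 12b, MSB=1: 3208 - 4096 = -888

-888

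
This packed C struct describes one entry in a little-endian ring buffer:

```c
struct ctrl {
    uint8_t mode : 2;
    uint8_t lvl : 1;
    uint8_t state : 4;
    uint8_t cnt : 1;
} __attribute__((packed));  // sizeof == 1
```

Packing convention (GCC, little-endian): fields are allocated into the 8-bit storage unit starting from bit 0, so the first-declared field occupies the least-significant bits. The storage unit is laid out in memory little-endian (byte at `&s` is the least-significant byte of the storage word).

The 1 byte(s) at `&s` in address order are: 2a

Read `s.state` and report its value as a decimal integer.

5

[0]=0x2a (little-endian) → word 0x2a
mode [0+:2] = (word>>0) & 0x3 = 2
lvl [2+:1] = (word>>2) & 0x1 = 0
state [3+:4] = (word>>3) & 0xf = 5  ←
cnt [7+:1] = (word>>7) & 0x1 = 0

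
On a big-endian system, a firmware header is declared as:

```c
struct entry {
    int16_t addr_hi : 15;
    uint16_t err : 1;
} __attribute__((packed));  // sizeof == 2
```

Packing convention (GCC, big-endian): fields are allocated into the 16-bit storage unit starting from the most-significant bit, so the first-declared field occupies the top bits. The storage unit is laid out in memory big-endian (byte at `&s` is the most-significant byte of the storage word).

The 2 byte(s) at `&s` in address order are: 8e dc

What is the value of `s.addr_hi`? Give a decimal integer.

[0]=0x8e [1]=0xdc (big-endian) → word 0x8edc
addr_hi [1+:15] = (word>>1) & 0x7fff = 18286  ←
err [0+:1] = (word>>0) & 0x1 = 0
addr_hi signed 15b, MSB=1: 18286 - 32768 = -14482

-14482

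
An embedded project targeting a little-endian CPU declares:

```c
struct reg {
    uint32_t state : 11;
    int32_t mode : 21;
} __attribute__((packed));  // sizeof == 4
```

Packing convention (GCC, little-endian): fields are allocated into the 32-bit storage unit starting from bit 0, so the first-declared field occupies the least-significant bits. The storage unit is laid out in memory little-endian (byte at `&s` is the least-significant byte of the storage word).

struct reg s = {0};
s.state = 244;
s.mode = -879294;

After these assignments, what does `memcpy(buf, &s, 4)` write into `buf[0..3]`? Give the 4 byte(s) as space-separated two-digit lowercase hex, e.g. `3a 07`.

state (11b) val=244 bits=0xf4 at bit 0: 0x000000f4
mode (21b) val=-879294 bits=0x129542 at bit 11: 0x94aa10f4
word = 0x94aa10f4 → little-endian bytes:
  [0]=0xf4  [1]=0x10  [2]=0xaa  [3]=0x94

f4 10 aa 94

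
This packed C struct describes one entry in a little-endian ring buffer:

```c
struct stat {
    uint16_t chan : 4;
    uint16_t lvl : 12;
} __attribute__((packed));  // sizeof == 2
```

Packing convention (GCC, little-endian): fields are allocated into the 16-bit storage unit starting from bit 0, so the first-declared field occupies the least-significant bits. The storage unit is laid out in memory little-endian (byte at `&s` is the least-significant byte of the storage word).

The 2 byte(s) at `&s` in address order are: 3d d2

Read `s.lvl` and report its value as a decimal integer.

[0]=0x3d [1]=0xd2 (little-endian) → word 0xd23d
chan [0+:4] = (word>>0) & 0xf = 13
lvl [4+:12] = (word>>4) & 0xfff = 3363  ←

3363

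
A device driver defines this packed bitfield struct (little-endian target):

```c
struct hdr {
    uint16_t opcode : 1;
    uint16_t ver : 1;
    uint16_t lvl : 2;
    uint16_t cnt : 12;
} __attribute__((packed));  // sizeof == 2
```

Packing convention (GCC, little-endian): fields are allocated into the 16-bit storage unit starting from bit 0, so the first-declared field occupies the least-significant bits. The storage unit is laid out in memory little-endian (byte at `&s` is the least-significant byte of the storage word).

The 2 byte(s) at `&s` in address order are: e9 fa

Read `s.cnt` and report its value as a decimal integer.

4014

[0]=0xe9 [1]=0xfa (little-endian) → word 0xfae9
opcode:1 @ bit 0 → (0xfae9>>0)&0x1 = 0x1
ver:1 @ bit 1 → (0xfae9>>1)&0x1 = 0x0
lvl:2 @ bit 2 → (0xfae9>>2)&0x3 = 0x2
cnt:12 @ bit 4 → (0xfae9>>4)&0xfff = 0xfae  ←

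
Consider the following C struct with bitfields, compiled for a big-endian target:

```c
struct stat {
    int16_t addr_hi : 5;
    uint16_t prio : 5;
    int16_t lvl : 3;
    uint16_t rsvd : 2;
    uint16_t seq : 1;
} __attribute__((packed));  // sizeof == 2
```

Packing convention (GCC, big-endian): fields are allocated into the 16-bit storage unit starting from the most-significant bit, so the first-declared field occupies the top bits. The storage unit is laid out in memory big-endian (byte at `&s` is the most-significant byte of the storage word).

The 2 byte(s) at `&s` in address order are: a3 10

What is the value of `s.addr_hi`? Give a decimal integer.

-12

[0]=0xa3 [1]=0x10 (big-endian) → word 0xa310
addr_hi [11+:5] = (word>>11) & 0x1f = 20  ←
prio [6+:5] = (word>>6) & 0x1f = 12
lvl [3+:3] = (word>>3) & 0x7 = 2
rsvd [1+:2] = (word>>1) & 0x3 = 0
seq [0+:1] = (word>>0) & 0x1 = 0
addr_hi signed 5b, MSB=1: 20 - 32 = -12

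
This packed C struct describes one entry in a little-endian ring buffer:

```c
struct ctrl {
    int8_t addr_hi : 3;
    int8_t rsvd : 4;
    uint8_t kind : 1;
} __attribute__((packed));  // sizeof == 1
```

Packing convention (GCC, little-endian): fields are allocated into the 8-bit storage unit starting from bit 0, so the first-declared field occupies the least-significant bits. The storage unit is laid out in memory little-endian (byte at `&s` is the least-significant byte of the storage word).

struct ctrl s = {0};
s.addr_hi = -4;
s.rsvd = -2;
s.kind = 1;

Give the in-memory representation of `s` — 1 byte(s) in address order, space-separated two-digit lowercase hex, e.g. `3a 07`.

[0+:3] addr_hi=-4 & 0x7 = 0x4; word=0x04
[3+:4] rsvd=-2 & 0xf = 0xe; word=0x74
[7+:1] kind=1 & 0x1 = 0x1; word=0xf4
word = 0xf4 → little-endian bytes:
  [0]=0xf4

f4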